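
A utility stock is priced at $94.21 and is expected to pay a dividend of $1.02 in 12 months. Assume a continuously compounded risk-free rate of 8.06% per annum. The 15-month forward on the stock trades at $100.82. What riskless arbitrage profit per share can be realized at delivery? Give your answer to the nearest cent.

PV(dividends) I = 1.02·e^(−0.0806·12/12) = 0.9410
Fair forward F* = (S − I)·e^(rT) = (94.21 − 0.9410)·e^0.100750 = 93.2690 × 1.106000 = 103.1555
Market $100.82 < fair 103.1555: forward underpriced → reverse cash-and-carry (short the stock, invest proceeds at r, pay the dividends, go long the forward).
Profit at T = |F_mkt − F*| = |100.82 − 103.1555| = $2.34 per share

$2.34 per share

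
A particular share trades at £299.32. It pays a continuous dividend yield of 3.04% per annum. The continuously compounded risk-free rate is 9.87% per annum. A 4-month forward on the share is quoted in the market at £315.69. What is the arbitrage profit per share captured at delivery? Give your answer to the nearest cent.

Fair forward: F* = S·e^(carry·T), with carry = (r − q) = 0.0987 − 0.0304 = 0.0683
F* = 299.32 · e^(0.0683 × 4/12) = 299.32 · e^0.022767 = 299.32 × 1.023028 = £306.2127
Market £315.69 > fair £306.2127: forward overpriced → cash-and-carry (buy spot, short the forward).
At maturity, profit = |F_mkt − F*| = |315.69 − 306.2127| = £9.48 per share

£9.48 per share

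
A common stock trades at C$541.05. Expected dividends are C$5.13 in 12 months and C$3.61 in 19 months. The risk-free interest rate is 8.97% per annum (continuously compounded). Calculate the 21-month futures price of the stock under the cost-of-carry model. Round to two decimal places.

PV(dividends) I = 5.13·e^(−0.0897·12/12) + 3.61·e^(−0.0897·19/12)
I = 4.6899 + 3.1320 = 7.8219
F = (S − I)·e^(rT) = (541.05 − 7.8219) · e^(0.0897·21/12)
= 533.2281 · e^0.156975 = 533.2281 × 1.169966 = C$623.86

C$623.86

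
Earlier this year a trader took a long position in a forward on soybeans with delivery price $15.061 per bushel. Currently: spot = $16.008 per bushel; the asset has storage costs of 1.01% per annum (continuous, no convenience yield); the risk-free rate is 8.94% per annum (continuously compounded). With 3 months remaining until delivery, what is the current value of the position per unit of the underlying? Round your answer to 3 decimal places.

Current fair forward for the remaining 3 months: F = S·e^((r + u)·T), (r + u) = 0.0894 + 0.0101 = 0.0995
F = 16.008 · e^(0.0995 × 3/12) = 16.008 × 1.025187 = 16.4112
Value of long forward = (F − K)·e^(−rT) = (16.4112 − 15.061) · e^(−0.0894·3/12)
= 1.3502 × 0.977898 = 1.320

$1.320 per bushel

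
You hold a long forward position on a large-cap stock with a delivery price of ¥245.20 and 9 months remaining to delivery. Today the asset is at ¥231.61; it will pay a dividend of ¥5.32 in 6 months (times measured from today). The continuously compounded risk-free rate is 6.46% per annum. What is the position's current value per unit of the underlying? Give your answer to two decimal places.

PV(remaining dividends) I = 5.32·e^(−0.0646·6/12) = 5.1509
Current forward F = (S − I)·e^(rT) = (231.61 − 5.1509)·e^(0.0646·9/12) = 226.4591 × 1.049643 = 237.7012
Value (long) = (F − K)·e^(−rT) = (237.7012 − 245.20) × 0.952705 = -7.1441
Value = -¥7.14

-¥7.14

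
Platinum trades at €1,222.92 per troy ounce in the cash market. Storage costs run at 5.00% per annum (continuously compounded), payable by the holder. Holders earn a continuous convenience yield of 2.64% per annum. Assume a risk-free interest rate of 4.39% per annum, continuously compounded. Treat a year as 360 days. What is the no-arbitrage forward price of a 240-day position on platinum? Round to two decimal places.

Net carry = r + u − y = 0.0439 + 0.0500 − 0.0264 = 0.0675
F = S·e^((r+u−y)T) = 1222.92 · e^(0.0675 × 240/360) = 1222.92 · e^0.04500000
= 1222.92 × 1.04602786 = €1,279.21 per troy ounce

€1,279.21 per troy ounce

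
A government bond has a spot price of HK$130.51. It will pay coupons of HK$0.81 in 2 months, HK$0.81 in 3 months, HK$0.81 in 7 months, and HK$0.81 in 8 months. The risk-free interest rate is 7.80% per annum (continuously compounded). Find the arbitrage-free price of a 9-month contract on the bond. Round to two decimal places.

PV(coupons) I = 0.81·e^(−0.0780·2/12) + 0.81·e^(−0.0780·3/12) + 0.81·e^(−0.0780·7/12) + 0.81·e^(−0.0780·8/12)
I = 0.7995 + 0.7944 + 0.7740 + 0.7690 = 3.1369
F = (S − I)·e^(rT) = (130.51 − 3.1369) · e^(0.0780·9/12)
= 127.3731 · e^0.058500 = 127.3731 × 1.060245 = HK$135.05

HK$135.05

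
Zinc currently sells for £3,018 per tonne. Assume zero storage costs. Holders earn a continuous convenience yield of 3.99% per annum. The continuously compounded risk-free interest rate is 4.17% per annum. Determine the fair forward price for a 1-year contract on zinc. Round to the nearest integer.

Net carry = r + u − y = 0.0417 + 0.0000 − 0.0399 = 0.0018
F = S·e^((r+u−y)T) = 3018 · e^(0.0018 × 1) = 3018 · e^0.001800
= 3018 × 1.001802 = £3,023 per tonne

£3,023 per tonne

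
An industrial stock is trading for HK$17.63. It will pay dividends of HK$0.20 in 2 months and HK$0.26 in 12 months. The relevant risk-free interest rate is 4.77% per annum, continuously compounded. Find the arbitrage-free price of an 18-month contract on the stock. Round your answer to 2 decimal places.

HK$18.46

PV(dividends) I = 0.20·e^(−0.0477·2/12) + 0.26·e^(−0.0477·12/12)
I = 0.1984 + 0.2479 = 0.4463
F = (S − I)·e^(rT) = (17.63 − 0.4463) · e^(0.0477·18/12)
= 17.1837 · e^0.071550 = 17.1837 × 1.074172 = HK$18.46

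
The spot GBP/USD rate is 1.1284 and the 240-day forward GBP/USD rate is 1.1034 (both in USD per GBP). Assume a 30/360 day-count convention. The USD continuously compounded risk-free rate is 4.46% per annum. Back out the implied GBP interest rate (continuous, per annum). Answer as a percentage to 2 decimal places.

7.82%

F = S·e^((r_USD − r_GBP)T) ⇒ r_GBP = r_USD − ln(F/S)/T
ln(1.1034/1.1284) = -0.022404; /(240/360) = -0.033606
r_GBP = 0.0446 + 0.033606 = 0.078206
r_GBP = 7.82%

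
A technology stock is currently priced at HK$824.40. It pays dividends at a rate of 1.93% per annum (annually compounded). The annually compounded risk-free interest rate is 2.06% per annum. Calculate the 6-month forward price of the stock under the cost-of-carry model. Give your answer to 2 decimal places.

F = S · (1+r)^T / (1+q)^T
= 824.40 × 1.010247 / 1.009604 = 824.40 × 1.000637
F = HK$824.93

HK$824.93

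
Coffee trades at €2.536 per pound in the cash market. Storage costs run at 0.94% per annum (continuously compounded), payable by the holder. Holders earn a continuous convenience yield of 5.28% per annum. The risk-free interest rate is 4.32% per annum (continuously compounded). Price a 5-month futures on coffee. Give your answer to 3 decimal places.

€2.536 per pound

Net carry = r + u − y = 0.0432 + 0.0094 − 0.0528 = -0.0002
F = S·e^((r+u−y)T) = 2.536 · e^(-0.0002 × 5/12) = 2.536 · e^-0.000083
= 2.536 × 0.999917 = €2.536 per pound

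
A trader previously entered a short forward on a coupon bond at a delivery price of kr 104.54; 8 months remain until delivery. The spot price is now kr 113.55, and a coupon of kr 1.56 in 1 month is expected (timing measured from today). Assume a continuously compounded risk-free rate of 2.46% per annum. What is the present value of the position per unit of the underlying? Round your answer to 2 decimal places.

-kr 9.15

PV(remaining coupons) I = 1.56·e^(−0.0246·1/12) = 1.5568
Current forward F = (S − I)·e^(rT) = (113.55 − 1.5568)·e^(0.0246·8/12) = 111.9932 × 1.016535 = 113.8450
Value (long) = (F − K)·e^(−rT) = (113.8450 − 104.54) × 0.983734 = 9.1536
Short position value = −(long value) = -kr 9.15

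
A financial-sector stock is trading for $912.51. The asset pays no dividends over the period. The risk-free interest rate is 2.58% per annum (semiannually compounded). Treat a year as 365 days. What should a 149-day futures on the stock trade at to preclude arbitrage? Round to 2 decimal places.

F = S · (1+r/2)^(2T)
= 912.51 × 1.010520
F = $922.11

$922.11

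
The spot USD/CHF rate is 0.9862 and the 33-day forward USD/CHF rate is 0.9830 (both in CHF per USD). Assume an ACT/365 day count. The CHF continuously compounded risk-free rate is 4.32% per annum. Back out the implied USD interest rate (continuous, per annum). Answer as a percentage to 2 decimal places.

7.91%

F = S·e^((r_CHF − r_USD)T) ⇒ r_USD = r_CHF − ln(F/S)/T
ln(0.9830/0.9862) = -0.003250; /(33/365) = -0.035947
r_USD = 0.0432 + 0.035947 = 0.079147
r_USD = 7.91%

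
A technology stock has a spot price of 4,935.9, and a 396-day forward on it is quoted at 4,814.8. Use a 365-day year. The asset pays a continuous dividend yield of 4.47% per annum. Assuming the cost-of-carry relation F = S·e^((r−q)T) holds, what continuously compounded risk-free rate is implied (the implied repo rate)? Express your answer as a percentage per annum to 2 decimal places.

From F = S·e^((r−q)T): (r − q) = ln(F/S)/T
ln(4814.8/4935.9) = ln(0.975465) = -0.024841
(r − q) = -0.024841 / (396/365) = -0.022896
r = ln(F/S)/T + q = -0.022896 + 0.0447 = 0.021804
r = 2.18%

2.18%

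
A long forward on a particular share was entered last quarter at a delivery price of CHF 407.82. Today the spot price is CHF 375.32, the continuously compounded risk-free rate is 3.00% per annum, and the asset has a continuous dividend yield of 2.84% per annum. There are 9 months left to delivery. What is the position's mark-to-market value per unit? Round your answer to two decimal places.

Current fair forward for the remaining 9 months: F = S·e^((r − q)·T), (r − q) = 0.0300 − 0.0284 = 0.0016
F = 375.32 · e^(0.0016 × 9/12) = 375.32 × 1.001201 = 375.7708
Value of long forward = (F − K)·e^(−rT) = (375.7708 − 407.82) · e^(−0.0300·9/12)
= -32.0492 × 0.977751 = -31.34

-CHF 31.34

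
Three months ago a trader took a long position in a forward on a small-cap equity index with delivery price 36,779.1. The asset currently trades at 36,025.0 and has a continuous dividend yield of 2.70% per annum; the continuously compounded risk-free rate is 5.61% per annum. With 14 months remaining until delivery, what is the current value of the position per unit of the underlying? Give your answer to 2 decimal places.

Current fair forward for the remaining 14 months: F = S·e^((r − q)·T), (r − q) = 0.0561 − 0.0270 = 0.0291
F = 36025.0 · e^(0.0291 × 14/12) = 36025.0 × 1.03453288 = 37269.0470
Value of long forward = (F − K)·e^(−rT) = (37269.0470 − 36779.1) · e^(−0.0561·14/12)
= 489.9470 × 0.93664588 = 458.91

458.91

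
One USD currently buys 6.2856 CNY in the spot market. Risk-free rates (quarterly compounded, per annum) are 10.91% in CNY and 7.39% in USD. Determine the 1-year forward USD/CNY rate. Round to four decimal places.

6.5057

By covered interest parity, F = S · (1+r_CNY/4)^(4T) / (1+r_USD/4)^(4T)
= 6.2856 × 1.113645 / 1.075973 = 6.2856 × 1.035012
F = 6.5057 CNY per USD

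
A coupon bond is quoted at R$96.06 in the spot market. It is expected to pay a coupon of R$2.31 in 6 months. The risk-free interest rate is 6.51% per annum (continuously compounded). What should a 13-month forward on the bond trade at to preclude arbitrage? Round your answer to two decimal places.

R$100.68

PV(coupons) I = 2.31·e^(−0.0651·6/12)
I = 2.2360
F = (S − I)·e^(rT) = (96.06 − 2.2360) · e^(0.0651·13/12)
= 93.8240 · e^0.070525 = 93.8240 × 1.073071 = R$100.68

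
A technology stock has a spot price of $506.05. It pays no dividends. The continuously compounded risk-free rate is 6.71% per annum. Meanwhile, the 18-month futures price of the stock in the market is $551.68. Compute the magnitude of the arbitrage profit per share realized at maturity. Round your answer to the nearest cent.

Fair futures: F* = S·e^(carry·T), with carry = r = 0.0671
F* = 506.05 · e^(0.0671 × 18/12) = 506.05 · e^0.100650 = 506.05 × 1.105890 = $559.6356
Market $551.68 < fair $559.6356: forward underpriced → reverse cash-and-carry (short spot, go long the forward).
At maturity, profit = |F_mkt − F*| = |551.68 − 559.6356| = $7.96 per share

$7.96 per share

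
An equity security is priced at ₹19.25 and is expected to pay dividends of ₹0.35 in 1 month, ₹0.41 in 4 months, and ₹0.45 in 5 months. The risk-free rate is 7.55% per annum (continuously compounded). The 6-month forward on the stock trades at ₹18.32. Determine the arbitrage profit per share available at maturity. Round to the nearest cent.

PV(dividends) I = 0.35·e^(−0.0755·1/12) + 0.41·e^(−0.0755·4/12) + 0.45·e^(−0.0755·5/12) = 1.1837
Fair forward F* = (S − I)·e^(rT) = (19.25 − 1.1837)·e^0.037750 = 18.0663 × 1.038472 = 18.7613
Market ₹18.32 < fair 18.7613: forward underpriced → reverse cash-and-carry (short the stock, invest proceeds at r, pay the dividends, go long the forward).
Profit at T = |F_mkt − F*| = |18.32 − 18.7613| = ₹0.44 per share

₹0.44 per share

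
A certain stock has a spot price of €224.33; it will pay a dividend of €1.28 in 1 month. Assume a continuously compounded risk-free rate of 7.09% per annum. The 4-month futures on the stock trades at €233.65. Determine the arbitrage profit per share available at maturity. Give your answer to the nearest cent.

€5.26 per share

PV(dividends) I = 1.28·e^(−0.0709·1/12) = 1.2725
Fair futures F* = (S − I)·e^(rT) = (224.33 − 1.2725)·e^0.023633 = 223.0575 × 1.023914 = 228.3917
Market €233.65 > fair 228.3917: forward overpriced → cash-and-carry (borrow at r, buy the stock and collect the dividends, short the forward).
Profit at T = |F_mkt − F*| = |233.65 − 228.3917| = €5.26 per share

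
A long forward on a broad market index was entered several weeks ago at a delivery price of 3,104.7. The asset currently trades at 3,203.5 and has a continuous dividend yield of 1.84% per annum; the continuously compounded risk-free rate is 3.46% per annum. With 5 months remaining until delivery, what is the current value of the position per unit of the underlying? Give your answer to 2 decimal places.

Current fair forward for the remaining 5 months: F = S·e^((r − q)·T), (r − q) = 0.0346 − 0.0184 = 0.0162
F = 3203.5 · e^(0.0162 × 5/12) = 3203.5 × 1.00677283 = 3225.1968
Value of long forward = (F − K)·e^(−rT) = (3225.1968 − 3104.7) · e^(−0.0346·5/12)
= 120.4968 × 0.98568676 = 118.77

118.77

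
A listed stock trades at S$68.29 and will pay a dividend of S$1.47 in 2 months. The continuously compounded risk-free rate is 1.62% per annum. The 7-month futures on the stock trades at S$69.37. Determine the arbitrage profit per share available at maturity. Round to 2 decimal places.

PV(dividends) I = 1.47·e^(−0.0162·2/12) = 1.4660
Fair futures F* = (S − I)·e^(rT) = (68.29 − 1.4660)·e^0.009450 = 66.8240 × 1.009495 = 67.4585
Market S$69.37 > fair 67.4585: forward overpriced → cash-and-carry (borrow at r, buy the stock and collect the dividends, short the forward).
Profit at T = |F_mkt − F*| = |69.37 − 67.4585| = S$1.91 per share

S$1.91 per share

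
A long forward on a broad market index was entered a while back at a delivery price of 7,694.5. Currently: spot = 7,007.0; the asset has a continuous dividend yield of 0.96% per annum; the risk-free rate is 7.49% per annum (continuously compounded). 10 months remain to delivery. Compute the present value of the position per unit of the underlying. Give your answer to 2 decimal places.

-277.75

Current fair forward for the remaining 10 months: F = S·e^((r − q)·T), (r − q) = 0.0749 − 0.0096 = 0.0653
F = 7007.0 · e^(0.0653 × 10/12) = 7007.0 × 1.05592448 = 7398.8628
Value of long forward = (F − K)·e^(−rT) = (7398.8628 − 7694.5) · e^(−0.0749·10/12)
= -295.6372 × 0.93949135 = -277.75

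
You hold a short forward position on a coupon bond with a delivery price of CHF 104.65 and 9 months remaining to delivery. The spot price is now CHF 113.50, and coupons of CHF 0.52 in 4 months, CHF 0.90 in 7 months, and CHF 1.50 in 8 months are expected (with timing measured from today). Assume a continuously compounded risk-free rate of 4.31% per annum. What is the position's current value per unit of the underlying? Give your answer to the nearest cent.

-CHF 9.33

PV(remaining coupons) I = 0.52·e^(−0.0431·4/12) + 0.90·e^(−0.0431·7/12) + 1.50·e^(−0.0431·8/12) = 2.8478
Current forward F = (S − I)·e^(rT) = (113.50 − 2.8478)·e^(0.0431·9/12) = 110.6522 × 1.032853 = 114.2875
Value (long) = (F − K)·e^(−rT) = (114.2875 − 104.65) × 0.968192 = 9.3310
Short position value = −(long value) = -CHF 9.33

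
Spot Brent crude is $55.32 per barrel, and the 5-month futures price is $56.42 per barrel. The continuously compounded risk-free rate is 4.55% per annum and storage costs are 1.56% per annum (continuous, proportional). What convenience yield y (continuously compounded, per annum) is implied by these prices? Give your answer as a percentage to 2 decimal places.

1.38%

F = S·e^((r+u−y)T) ⇒ (r+u−y) = ln(F/S)/T
ln(56.42/55.32) = 0.019689; /T ⇒ 0.047254
y = r + u − ln(F/S)/T = 0.0455 + 0.0156 − 0.047254 = 0.013846
y = 1.38%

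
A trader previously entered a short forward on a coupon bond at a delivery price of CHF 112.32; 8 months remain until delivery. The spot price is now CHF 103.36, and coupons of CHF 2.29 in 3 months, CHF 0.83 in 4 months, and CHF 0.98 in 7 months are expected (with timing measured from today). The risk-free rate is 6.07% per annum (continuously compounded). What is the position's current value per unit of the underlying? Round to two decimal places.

PV(remaining coupons) I = 2.29·e^(−0.0607·3/12) + 0.83·e^(−0.0607·4/12) + 0.98·e^(−0.0607·7/12) = 4.0148
Current forward F = (S − I)·e^(rT) = (103.36 − 4.0148)·e^(0.0607·8/12) = 99.3452 × 1.041297 = 103.4479
Value (long) = (F − K)·e^(−rT) = (103.4479 − 112.32) × 0.960341 = -8.5202
Short position value = −(long value) = CHF 8.52

CHF 8.52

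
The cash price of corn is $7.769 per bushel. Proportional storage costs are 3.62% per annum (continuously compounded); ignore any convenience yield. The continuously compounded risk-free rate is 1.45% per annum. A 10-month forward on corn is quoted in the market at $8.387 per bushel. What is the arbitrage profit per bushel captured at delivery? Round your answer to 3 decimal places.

$0.283 per bushel

Fair forward: F* = S·e^(carry·T), with carry = (r + u) = 0.0145 + 0.0362 = 0.0507
F* = 7.769 · e^(0.0507 × 10/12) = 7.769 · e^0.042250 = 7.769 × 1.043155 = $8.1043
Market $8.387 > fair $8.1043: forward overpriced → cash-and-carry (buy spot, short the forward).
At maturity, profit = |F_mkt − F*| = |8.387 − 8.1043| = $0.283 per bushel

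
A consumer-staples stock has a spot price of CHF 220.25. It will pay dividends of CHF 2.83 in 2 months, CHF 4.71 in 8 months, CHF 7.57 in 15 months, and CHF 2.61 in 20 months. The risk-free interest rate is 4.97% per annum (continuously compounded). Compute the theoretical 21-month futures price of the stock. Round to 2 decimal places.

CHF 221.85

PV(dividends) I = 2.83·e^(−0.0497·2/12) + 4.71·e^(−0.0497·8/12) + 7.57·e^(−0.0497·15/12) + 2.61·e^(−0.0497·20/12)
I = 2.8067 + 4.5565 + 7.1140 + 2.4025 = 16.8797
F = (S − I)·e^(rT) = (220.25 − 16.8797) · e^(0.0497·21/12)
= 203.3703 · e^0.086975 = 203.3703 × 1.090869 = CHF 221.85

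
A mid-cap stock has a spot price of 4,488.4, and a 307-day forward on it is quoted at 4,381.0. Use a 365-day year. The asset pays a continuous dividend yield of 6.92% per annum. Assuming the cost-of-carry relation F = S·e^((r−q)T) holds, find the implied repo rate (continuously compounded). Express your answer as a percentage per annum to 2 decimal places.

From F = S·e^((r−q)T): (r − q) = ln(F/S)/T
ln(4381.0/4488.4) = ln(0.976072) = -0.024219
(r − q) = -0.024219 / (307/365) = -0.028795
r = ln(F/S)/T + q = -0.028795 + 0.0692 = 0.040405
r = 4.04%

4.04%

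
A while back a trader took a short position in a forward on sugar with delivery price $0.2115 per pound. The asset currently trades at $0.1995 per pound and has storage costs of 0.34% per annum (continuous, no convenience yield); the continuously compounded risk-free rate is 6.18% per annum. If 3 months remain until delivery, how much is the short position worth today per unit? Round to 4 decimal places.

Current fair forward for the remaining 3 months: F = S·e^((r + u)·T), (r + u) = 0.0618 + 0.0034 = 0.0652
F = 0.1995 · e^(0.0652 × 3/12) = 0.1995 × 1.016434 = 0.2028
Value of long forward = (F − K)·e^(−rT) = (0.2028 − 0.2115) · e^(−0.0618·3/12)
= -0.0087 × 0.984669 = -0.0086
Short position value = −(long value) = $0.0086

$0.0086 per pound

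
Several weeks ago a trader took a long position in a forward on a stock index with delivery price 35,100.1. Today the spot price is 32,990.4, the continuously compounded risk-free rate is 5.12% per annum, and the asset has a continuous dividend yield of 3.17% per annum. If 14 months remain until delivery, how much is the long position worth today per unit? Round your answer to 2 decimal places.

Current fair forward for the remaining 14 months: F = S·e^((r − q)·T), (r − q) = 0.0512 − 0.0317 = 0.0195
F = 32990.4 · e^(0.0195 × 14/12) = 32990.4 × 1.02301075 = 33749.5338
Value of long forward = (F − K)·e^(−rT) = (33749.5338 − 35100.1) · e^(−0.0512·14/12)
= -1350.5662 × 0.94201570 = -1272.25

-1272.25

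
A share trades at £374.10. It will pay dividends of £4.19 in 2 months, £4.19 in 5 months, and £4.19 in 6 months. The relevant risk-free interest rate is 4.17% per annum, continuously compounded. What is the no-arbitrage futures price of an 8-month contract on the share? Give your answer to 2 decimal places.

£371.91

PV(dividends) I = 4.19·e^(−0.0417·2/12) + 4.19·e^(−0.0417·5/12) + 4.19·e^(−0.0417·6/12)
I = 4.1610 + 4.1178 + 4.1035 = 12.3823
F = (S − I)·e^(rT) = (374.10 − 12.3823) · e^(0.0417·8/12)
= 361.7177 · e^0.027800 = 361.7177 × 1.028190 = £371.91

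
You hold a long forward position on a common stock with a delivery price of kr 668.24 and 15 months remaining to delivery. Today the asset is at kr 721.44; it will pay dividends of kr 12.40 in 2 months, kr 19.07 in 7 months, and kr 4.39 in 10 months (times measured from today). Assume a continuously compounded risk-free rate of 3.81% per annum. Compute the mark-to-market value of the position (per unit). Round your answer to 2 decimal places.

kr 49.05

PV(remaining dividends) I = 12.40·e^(−0.0381·2/12) + 19.07·e^(−0.0381·7/12) + 4.39·e^(−0.0381·10/12) = 35.2252
Current forward F = (S − I)·e^(rT) = (721.44 − 35.2252)·e^(0.0381·15/12) = 686.2148 × 1.048777 = 719.6863
Value (long) = (F − K)·e^(−rT) = (719.6863 − 668.24) × 0.953491 = 49.0536
Value = kr 49.05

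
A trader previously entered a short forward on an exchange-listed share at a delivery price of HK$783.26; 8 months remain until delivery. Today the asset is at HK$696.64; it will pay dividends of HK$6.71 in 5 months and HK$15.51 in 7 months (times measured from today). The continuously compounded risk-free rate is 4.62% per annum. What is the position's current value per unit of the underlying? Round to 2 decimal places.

PV(remaining dividends) I = 6.71·e^(−0.0462·5/12) + 15.51·e^(−0.0462·7/12) = 21.6797
Current forward F = (S − I)·e^(rT) = (696.64 − 21.6797)·e^(0.0462·8/12) = 674.9603 × 1.031279 = 696.0724
Value (long) = (F − K)·e^(−rT) = (696.0724 − 783.26) × 0.969669 = -84.5431
Short position value = −(long value) = HK$84.54

HK$84.54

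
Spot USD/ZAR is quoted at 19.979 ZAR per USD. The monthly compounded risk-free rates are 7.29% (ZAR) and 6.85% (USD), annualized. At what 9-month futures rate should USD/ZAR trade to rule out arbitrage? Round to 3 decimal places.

20.045

By covered interest parity, F = S · (1+r_ZAR/12)^(12T) / (1+r_USD/12)^(12T)
= 19.979 × 1.056023 / 1.052564 = 19.979 × 1.003286
F = 20.045 ZAR per USD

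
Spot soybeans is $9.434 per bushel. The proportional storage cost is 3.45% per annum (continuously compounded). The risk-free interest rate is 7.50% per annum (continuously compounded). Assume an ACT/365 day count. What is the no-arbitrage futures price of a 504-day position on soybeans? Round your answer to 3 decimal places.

$10.974 per bushel

Net carry = r + u − y = 0.0750 + 0.0345 − 0.0000 = 0.1095
F = S·e^((r+u−y)T) = 9.434 · e^(0.1095 × 504/365) = 9.434 · e^0.151200
= 9.434 × 1.163229 = $10.974 per bushel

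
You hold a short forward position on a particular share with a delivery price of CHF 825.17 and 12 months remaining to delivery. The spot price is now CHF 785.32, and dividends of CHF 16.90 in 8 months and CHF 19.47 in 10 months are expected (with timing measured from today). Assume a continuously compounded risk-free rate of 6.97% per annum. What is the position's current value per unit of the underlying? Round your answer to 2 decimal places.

PV(remaining dividends) I = 16.90·e^(−0.0697·8/12) + 19.47·e^(−0.0697·10/12) = 34.5040
Current forward F = (S − I)·e^(rT) = (785.32 − 34.5040)·e^(0.0697·12/12) = 750.8160 × 1.072186 = 805.0144
Value (long) = (F − K)·e^(−rT) = (805.0144 − 825.17) × 0.932674 = -18.7986
Short position value = −(long value) = CHF 18.80

CHF 18.80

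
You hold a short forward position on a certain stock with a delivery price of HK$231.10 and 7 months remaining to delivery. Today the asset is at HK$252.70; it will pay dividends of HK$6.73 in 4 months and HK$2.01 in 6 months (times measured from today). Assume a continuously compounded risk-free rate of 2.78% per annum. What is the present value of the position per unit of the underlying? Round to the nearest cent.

-HK$16.67

PV(remaining dividends) I = 6.73·e^(−0.0278·4/12) + 2.01·e^(−0.0278·6/12) = 8.6502
Current forward F = (S − I)·e^(rT) = (252.70 − 8.6502)·e^(0.0278·7/12) = 244.0498 × 1.016349 = 248.0398
Value (long) = (F − K)·e^(−rT) = (248.0398 − 231.10) × 0.983914 = 16.6673
Short position value = −(long value) = -HK$16.67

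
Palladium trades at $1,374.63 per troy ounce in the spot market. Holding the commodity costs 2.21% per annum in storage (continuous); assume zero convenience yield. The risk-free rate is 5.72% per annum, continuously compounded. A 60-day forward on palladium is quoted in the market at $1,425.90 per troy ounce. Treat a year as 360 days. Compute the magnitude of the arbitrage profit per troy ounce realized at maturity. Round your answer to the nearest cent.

Fair forward: F* = S·e^(carry·T), with carry = (r + u) = 0.0572 + 0.0221 = 0.0793
F* = 1374.63 · e^(0.0793 × 60/360) = 1374.63 · e^0.01321667 = 1374.63 × 1.01330440 = $1392.9186
Market $1425.90 > fair $1392.9186: forward overpriced → cash-and-carry (buy spot, short the forward).
At maturity, profit = |F_mkt − F*| = |1425.90 − 1392.9186| = $32.98 per troy ounce

$32.98 per troy ounce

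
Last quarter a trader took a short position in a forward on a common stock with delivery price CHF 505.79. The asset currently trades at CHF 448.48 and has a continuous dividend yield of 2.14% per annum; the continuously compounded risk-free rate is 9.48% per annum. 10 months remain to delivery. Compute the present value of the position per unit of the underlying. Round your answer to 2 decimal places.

CHF 26.82

Current fair forward for the remaining 10 months: F = S·e^((r − q)·T), (r − q) = 0.0948 − 0.0214 = 0.0734
F = 448.48 · e^(0.0734 × 10/12) = 448.48 × 1.063076 = 476.7683
Value of long forward = (F − K)·e^(−rT) = (476.7683 − 505.79) · e^(−0.0948·10/12)
= -29.0217 × 0.924040 = -26.82
Short position value = −(long value) = CHF 26.82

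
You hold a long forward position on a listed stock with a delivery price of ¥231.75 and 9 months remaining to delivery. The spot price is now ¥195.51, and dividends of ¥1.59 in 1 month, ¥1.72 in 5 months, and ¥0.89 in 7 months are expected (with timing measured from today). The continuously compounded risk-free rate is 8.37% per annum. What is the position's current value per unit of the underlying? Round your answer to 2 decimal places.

-¥26.23

PV(remaining dividends) I = 1.59·e^(−0.0837·1/12) + 1.72·e^(−0.0837·5/12) + 0.89·e^(−0.0837·7/12) = 4.0876
Current forward F = (S − I)·e^(rT) = (195.51 − 4.0876)·e^(0.0837·9/12) = 191.4224 × 1.064787 = 203.8241
Value (long) = (F − K)·e^(−rT) = (203.8241 − 231.75) × 0.939155 = -26.2267
Value = -¥26.23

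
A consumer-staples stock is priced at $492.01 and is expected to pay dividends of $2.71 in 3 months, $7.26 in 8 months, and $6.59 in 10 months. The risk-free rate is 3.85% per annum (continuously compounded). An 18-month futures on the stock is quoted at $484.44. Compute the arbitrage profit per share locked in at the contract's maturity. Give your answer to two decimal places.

PV(dividends) I = 2.71·e^(−0.0385·3/12) + 7.26·e^(−0.0385·8/12) + 6.59·e^(−0.0385·10/12) = 16.1420
Fair futures F* = (S − I)·e^(rT) = (492.01 − 16.1420)·e^0.057750 = 475.8680 × 1.059450 = 504.1584
Market $484.44 < fair 504.1584: forward underpriced → reverse cash-and-carry (short the stock, invest proceeds at r, pay the dividends, go long the forward).
Profit at T = |F_mkt − F*| = |484.44 − 504.1584| = $19.72 per share

$19.72 per share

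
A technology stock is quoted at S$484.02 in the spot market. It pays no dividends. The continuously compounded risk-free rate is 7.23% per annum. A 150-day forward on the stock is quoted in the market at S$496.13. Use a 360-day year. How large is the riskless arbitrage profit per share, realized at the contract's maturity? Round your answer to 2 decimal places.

Fair forward: F* = S·e^(carry·T), with carry = r = 0.0723
F* = 484.02 · e^(0.0723 × 150/360) = 484.02 · e^0.030125 = 484.02 × 1.030583 = S$498.8228
Market S$496.13 < fair S$498.8228: forward underpriced → reverse cash-and-carry (short spot, go long the forward).
At maturity, profit = |F_mkt − F*| = |496.13 − 498.8228| = S$2.69 per share

S$2.69 per share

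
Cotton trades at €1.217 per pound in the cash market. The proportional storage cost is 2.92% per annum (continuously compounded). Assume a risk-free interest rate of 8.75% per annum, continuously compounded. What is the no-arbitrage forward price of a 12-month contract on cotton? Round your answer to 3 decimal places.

Net carry = r + u − y = 0.0875 + 0.0292 − 0.0000 = 0.1167
F = S·e^((r+u−y)T) = 1.217 · e^(0.1167 × 12/12) = 1.217 · e^0.116700
= 1.217 × 1.123782 = €1.368 per pound

€1.368 per pound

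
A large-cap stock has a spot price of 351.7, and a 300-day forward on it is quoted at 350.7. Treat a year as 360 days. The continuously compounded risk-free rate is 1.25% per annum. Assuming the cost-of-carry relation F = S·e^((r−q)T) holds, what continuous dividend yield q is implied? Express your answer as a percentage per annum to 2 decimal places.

1.59%

From F = S·e^((r−q)T): (r − q) = ln(F/S)/T
ln(350.7/351.7) = ln(0.997157) = -0.002847
(r − q) = -0.002847 / (300/360) = -0.003416
q = r − ln(F/S)/T = 0.0125 + 0.003416 = 0.015916
q = 1.59%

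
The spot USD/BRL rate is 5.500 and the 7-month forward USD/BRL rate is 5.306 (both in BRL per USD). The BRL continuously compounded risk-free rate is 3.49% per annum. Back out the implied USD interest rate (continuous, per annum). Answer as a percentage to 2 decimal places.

9.65%

F = S·e^((r_BRL − r_USD)T) ⇒ r_USD = r_BRL − ln(F/S)/T
ln(5.306/5.500) = -0.035910; /(7/12) = -0.061560
r_USD = 0.0349 + 0.061560 = 0.096460
r_USD = 9.65%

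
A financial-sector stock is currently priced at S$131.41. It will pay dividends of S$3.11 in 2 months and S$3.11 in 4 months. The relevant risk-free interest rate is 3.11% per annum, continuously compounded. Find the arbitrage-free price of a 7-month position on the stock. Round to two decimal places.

S$127.53

PV(dividends) I = 3.11·e^(−0.0311·2/12) + 3.11·e^(−0.0311·4/12)
I = 3.0939 + 3.0779 = 6.1718
F = (S − I)·e^(rT) = (131.41 − 6.1718) · e^(0.0311·7/12)
= 125.2382 · e^0.018142 = 125.2382 × 1.018308 = S$127.53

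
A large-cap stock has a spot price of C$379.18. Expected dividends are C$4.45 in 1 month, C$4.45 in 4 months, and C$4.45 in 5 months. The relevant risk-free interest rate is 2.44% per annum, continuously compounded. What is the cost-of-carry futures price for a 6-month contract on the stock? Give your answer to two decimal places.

C$370.41

PV(dividends) I = 4.45·e^(−0.0244·1/12) + 4.45·e^(−0.0244·4/12) + 4.45·e^(−0.0244·5/12)
I = 4.4410 + 4.4140 + 4.4050 = 13.2600
F = (S − I)·e^(rT) = (379.18 − 13.2600) · e^(0.0244·6/12)
= 365.9200 · e^0.012200 = 365.9200 × 1.012275 = C$370.41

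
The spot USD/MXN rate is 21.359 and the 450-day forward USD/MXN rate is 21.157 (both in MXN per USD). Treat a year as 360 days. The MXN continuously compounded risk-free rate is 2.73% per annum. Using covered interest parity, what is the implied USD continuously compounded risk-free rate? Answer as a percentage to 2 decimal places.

F = S·e^((r_MXN − r_USD)T) ⇒ r_USD = r_MXN − ln(F/S)/T
ln(21.157/21.359) = -0.009502; /(450/360) = -0.007602
r_USD = 0.0273 + 0.007602 = 0.034902
r_USD = 3.49%

3.49%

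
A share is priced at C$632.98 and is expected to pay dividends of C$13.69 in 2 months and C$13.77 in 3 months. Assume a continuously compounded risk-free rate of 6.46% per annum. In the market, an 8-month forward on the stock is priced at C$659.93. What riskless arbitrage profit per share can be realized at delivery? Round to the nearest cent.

C$27.38 per share

PV(dividends) I = 13.69·e^(−0.0646·2/12) + 13.77·e^(−0.0646·3/12) = 27.0928
Fair forward F* = (S − I)·e^(rT) = (632.98 − 27.0928)·e^0.043067 = 605.8872 × 1.044008 = 632.5511
Market C$659.93 > fair 632.5511: forward overpriced → cash-and-carry (borrow at r, buy the stock and collect the dividends, short the forward).
Profit at T = |F_mkt − F*| = |659.93 − 632.5511| = C$27.38 per share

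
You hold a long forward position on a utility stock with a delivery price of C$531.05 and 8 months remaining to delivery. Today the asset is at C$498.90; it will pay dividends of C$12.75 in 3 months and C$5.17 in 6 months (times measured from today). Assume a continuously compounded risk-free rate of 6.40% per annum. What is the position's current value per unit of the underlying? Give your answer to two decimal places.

-C$27.52

PV(remaining dividends) I = 12.75·e^(−0.0640·3/12) + 5.17·e^(−0.0640·6/12) = 17.5548
Current forward F = (S − I)·e^(rT) = (498.90 − 17.5548)·e^(0.0640·8/12) = 481.3452 × 1.043590 = 502.3270
Value (long) = (F − K)·e^(−rT) = (502.3270 − 531.05) × 0.958231 = -27.5233
Value = -C$27.52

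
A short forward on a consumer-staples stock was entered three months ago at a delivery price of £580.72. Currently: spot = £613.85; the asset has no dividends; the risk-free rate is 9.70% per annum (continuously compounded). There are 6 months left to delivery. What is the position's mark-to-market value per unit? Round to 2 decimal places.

-£60.62

Current fair forward for the remaining 6 months: F = S·e^(r·T), r = 0.0970
F = 613.85 · e^(0.0970 × 6/12) = 613.85 × 1.049695 = 644.3553
Value of long forward = (F − K)·e^(−rT) = (644.3553 − 580.72) · e^(−0.0970·6/12)
= 63.6353 × 0.952657 = 60.62
Short position value = −(long value) = -£60.62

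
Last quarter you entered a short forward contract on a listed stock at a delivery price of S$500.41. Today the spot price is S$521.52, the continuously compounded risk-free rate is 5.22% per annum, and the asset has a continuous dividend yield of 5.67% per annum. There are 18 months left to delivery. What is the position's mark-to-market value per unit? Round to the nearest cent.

-S$16.28

Current fair forward for the remaining 18 months: F = S·e^((r − q)·T), (r − q) = 0.0522 − 0.0567 = -0.0045
F = 521.52 · e^(-0.0045 × 18/12) = 521.52 × 0.993273 = 518.0117
Value of long forward = (F − K)·e^(−rT) = (518.0117 − 500.41) · e^(−0.0522·18/12)
= 17.6017 × 0.924687 = 16.28
Short position value = −(long value) = -S$16.28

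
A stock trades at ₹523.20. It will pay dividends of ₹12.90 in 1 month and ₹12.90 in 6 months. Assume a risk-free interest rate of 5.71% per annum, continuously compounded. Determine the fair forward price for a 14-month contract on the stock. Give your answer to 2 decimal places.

PV(dividends) I = 12.90·e^(−0.0571·1/12) + 12.90·e^(−0.0571·6/12)
I = 12.8388 + 12.5369 = 25.3757
F = (S − I)·e^(rT) = (523.20 − 25.3757) · e^(0.0571·14/12)
= 497.8243 · e^0.066617 = 497.8243 × 1.068886 = ₹532.12

₹532.12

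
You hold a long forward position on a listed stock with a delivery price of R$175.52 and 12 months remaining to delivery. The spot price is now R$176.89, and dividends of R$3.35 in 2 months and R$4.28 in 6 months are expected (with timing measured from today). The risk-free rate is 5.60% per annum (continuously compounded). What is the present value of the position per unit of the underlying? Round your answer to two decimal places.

R$3.45

PV(remaining dividends) I = 3.35·e^(−0.0560·2/12) + 4.28·e^(−0.0560·6/12) = 7.4807
Current forward F = (S − I)·e^(rT) = (176.89 − 7.4807)·e^(0.0560·12/12) = 169.4093 × 1.057598 = 179.1669
Value (long) = (F − K)·e^(−rT) = (179.1669 − 175.52) × 0.945539 = 3.4483
Value = R$3.45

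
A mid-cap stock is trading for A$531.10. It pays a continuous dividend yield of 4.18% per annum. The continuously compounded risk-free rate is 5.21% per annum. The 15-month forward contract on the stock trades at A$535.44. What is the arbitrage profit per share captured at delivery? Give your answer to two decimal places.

A$2.54 per share

Fair forward: F* = S·e^(carry·T), with carry = (r − q) = 0.0521 − 0.0418 = 0.0103
F* = 531.10 · e^(0.0103 × 15/12) = 531.10 · e^0.012875 = 531.10 × 1.012958 = A$537.9820
Market A$535.44 < fair A$537.9820: forward underpriced → reverse cash-and-carry (short spot, go long the forward).
At maturity, profit = |F_mkt − F*| = |535.44 − 537.9820| = A$2.54 per share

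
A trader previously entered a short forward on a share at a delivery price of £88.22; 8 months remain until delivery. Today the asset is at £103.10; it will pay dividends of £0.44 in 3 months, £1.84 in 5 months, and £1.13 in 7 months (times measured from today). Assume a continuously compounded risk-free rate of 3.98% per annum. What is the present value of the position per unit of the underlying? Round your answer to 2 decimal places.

PV(remaining dividends) I = 0.44·e^(−0.0398·3/12) + 1.84·e^(−0.0398·5/12) + 1.13·e^(−0.0398·7/12) = 3.3494
Current forward F = (S − I)·e^(rT) = (103.10 − 3.3494)·e^(0.0398·8/12) = 99.7506 × 1.026888 = 102.4327
Value (long) = (F − K)·e^(−rT) = (102.4327 − 88.22) × 0.973816 = 13.8406
Short position value = −(long value) = -£13.84

-£13.84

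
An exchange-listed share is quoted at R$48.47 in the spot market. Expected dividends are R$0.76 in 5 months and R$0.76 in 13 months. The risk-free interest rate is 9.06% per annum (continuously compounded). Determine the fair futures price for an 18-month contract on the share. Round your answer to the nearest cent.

R$53.90

PV(dividends) I = 0.76·e^(−0.0906·5/12) + 0.76·e^(−0.0906·13/12)
I = 0.7318 + 0.6889 = 1.4207
F = (S − I)·e^(rT) = (48.47 − 1.4207) · e^(0.0906·18/12)
= 47.0493 · e^0.135900 = 47.0493 × 1.145567 = R$53.90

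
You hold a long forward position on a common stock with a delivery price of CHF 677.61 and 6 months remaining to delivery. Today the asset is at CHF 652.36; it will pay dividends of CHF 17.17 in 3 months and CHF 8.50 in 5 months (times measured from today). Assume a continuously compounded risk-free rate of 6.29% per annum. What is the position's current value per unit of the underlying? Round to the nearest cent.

-CHF 29.45

PV(remaining dividends) I = 17.17·e^(−0.0629·3/12) + 8.50·e^(−0.0629·5/12) = 25.1822
Current forward F = (S − I)·e^(rT) = (652.36 − 25.1822)·e^(0.0629·6/12) = 627.1778 × 1.031950 = 647.2161
Value (long) = (F − K)·e^(−rT) = (647.2161 − 677.61) × 0.969039 = -29.4529
Value = -CHF 29.45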